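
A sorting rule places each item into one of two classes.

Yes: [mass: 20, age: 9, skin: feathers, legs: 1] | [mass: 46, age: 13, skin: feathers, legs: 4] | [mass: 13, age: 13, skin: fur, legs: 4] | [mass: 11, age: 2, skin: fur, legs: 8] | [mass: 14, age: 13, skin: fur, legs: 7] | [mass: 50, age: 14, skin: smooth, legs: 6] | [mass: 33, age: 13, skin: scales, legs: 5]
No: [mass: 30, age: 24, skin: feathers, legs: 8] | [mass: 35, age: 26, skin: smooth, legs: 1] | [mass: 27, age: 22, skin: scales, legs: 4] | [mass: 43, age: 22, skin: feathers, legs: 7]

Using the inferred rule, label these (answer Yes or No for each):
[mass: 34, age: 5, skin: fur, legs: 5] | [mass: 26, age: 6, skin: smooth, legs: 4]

Yes, Yes

The classifier is using: age ≤ 14.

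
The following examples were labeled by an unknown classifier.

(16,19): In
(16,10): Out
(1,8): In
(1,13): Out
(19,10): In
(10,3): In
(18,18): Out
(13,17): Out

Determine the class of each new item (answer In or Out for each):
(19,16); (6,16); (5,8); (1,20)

The common property of the 'In' items is: sum is odd. No 'Out' item has it.
(19,16): In (19+16 = 35).
(6,16): Out (6+16 = 22).
(5,8): In (5+8 = 13).
(1,20): In (1+20 = 21).

In, Out, In, In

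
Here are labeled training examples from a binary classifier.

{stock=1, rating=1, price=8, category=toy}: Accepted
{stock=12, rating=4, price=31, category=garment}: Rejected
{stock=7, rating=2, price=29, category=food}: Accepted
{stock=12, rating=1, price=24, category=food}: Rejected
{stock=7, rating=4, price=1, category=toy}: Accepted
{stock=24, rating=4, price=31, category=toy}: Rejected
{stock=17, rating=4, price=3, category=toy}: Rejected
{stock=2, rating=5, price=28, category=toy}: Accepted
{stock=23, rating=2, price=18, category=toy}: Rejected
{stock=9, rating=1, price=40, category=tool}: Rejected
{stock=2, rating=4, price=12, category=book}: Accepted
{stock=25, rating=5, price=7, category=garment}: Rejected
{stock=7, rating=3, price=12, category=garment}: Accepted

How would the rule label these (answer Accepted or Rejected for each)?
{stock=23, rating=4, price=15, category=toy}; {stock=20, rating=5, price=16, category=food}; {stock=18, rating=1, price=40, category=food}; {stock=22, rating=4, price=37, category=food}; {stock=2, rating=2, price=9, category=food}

Rejected, Rejected, Rejected, Rejected, Accepted

The common property of the 'Accepted' items is: stock ≤ 7. No 'Rejected' item has it.
{stock=23, rating=4, price=15, category=toy} — stock = 23, hence Rejected. {stock=20, rating=5, price=16, category=food} — stock = 20, hence Rejected. {stock=18, rating=1, price=40, category=food} — stock = 18, hence Rejected. {stock=22, rating=4, price=37, category=food} — stock = 22, hence Rejected. {stock=2, rating=2, price=9, category=food} — stock = 2, hence Accepted.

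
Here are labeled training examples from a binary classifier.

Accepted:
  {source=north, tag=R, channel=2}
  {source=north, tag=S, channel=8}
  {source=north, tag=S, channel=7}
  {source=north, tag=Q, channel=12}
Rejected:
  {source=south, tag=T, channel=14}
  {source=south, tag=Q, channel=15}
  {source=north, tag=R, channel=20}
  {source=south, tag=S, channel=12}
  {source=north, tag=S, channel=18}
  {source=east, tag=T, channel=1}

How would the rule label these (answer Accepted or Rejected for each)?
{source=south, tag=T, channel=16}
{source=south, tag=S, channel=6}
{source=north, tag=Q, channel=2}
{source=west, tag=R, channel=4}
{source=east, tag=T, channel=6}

The common property of the 'Accepted' items is: source is north AND channel ≤ 12. No 'Rejected' item has it.
{source=south, tag=T, channel=16}: source is south, channel = 16, does not satisfy this → Rejected.
{source=south, tag=S, channel=6}: source is south, channel = 6, does not satisfy this → Rejected.
{source=north, tag=Q, channel=2}: source is north, channel = 2, satisfies this → Accepted.
{source=west, tag=R, channel=4}: source is west, channel = 4, does not satisfy this → Rejected.
{source=east, tag=T, channel=6}: source is east, channel = 6, does not satisfy this → Rejected.

Rejected, Rejected, Accepted, Rejected, Rejected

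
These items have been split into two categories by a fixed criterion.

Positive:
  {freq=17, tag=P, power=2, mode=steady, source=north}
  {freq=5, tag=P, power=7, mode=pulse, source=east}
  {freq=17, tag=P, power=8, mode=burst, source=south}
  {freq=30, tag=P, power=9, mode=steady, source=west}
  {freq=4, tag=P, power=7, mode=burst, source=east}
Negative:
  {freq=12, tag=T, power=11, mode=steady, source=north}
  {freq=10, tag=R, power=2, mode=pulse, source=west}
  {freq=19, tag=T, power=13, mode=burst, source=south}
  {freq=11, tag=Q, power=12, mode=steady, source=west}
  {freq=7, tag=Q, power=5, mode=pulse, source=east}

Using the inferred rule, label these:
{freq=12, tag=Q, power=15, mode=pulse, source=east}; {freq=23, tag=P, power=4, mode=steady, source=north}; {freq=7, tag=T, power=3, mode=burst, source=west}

Negative, Positive, Negative

The rule appears to be: tag is P.
{freq=12, tag=Q, power=15, mode=pulse, source=east}: Negative (tag is Q). {freq=23, tag=P, power=4, mode=steady, source=north}: Positive (tag is P). {freq=7, tag=T, power=3, mode=burst, source=west}: Negative (tag is T).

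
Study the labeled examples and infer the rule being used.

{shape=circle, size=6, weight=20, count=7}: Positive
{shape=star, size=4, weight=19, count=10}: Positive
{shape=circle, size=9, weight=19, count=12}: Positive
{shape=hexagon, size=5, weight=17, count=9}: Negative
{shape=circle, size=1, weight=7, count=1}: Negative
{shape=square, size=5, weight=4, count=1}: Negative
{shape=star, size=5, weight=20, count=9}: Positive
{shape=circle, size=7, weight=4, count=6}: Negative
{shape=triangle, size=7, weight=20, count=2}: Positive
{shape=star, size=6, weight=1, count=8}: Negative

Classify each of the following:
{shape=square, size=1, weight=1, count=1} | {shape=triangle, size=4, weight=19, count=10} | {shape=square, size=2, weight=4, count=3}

'Positive' ⟺ weight ≥ 19.

Negative, Positive, Negative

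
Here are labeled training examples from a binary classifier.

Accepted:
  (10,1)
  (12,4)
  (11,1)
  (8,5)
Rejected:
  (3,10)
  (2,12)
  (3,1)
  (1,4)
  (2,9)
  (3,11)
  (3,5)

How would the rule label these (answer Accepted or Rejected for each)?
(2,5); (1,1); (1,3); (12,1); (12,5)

Rejected, Rejected, Rejected, Accepted, Accepted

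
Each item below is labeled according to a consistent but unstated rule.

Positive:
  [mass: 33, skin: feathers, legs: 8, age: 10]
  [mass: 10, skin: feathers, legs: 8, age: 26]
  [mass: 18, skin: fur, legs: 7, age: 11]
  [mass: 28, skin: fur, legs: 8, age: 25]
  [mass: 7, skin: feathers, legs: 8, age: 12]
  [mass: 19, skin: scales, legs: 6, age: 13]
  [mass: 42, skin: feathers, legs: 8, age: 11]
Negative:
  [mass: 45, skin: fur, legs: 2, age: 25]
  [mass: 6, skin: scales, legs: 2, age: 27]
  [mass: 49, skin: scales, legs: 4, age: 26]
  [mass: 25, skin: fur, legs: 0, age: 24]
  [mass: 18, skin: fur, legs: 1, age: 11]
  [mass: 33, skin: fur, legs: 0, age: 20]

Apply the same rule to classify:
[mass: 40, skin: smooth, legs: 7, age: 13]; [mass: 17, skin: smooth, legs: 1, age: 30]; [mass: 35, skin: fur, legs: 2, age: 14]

A rule that fits every label: legs ≥ 6 — true of each 'Positive' example, false of each 'Negative' one.
[mass: 40, skin: smooth, legs: 7, age: 13] → legs = 7 → Positive. [mass: 17, skin: smooth, legs: 1, age: 30] → legs = 1 → Negative. [mass: 35, skin: fur, legs: 2, age: 14] → legs = 2 → Negative.

Positive, Negative, Negative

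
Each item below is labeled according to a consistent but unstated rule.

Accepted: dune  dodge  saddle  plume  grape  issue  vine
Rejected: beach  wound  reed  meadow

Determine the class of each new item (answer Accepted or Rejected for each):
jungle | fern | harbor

Accepted, Rejected, Rejected

The rule appears to be: ends with 'e'.
jungle → ends with 'e' → Accepted. fern → ends with 'n' → Rejected. harbor → ends with 'r' → Rejected.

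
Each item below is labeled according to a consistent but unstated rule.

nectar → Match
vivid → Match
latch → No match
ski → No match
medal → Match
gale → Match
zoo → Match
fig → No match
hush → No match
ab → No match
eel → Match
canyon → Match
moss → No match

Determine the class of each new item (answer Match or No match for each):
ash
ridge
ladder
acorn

No match, Match, Match, Match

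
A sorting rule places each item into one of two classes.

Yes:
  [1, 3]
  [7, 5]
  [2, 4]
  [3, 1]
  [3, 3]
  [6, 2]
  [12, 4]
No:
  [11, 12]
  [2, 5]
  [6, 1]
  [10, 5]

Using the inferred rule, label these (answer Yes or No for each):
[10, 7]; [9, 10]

Every 'Yes' example satisfies: sum is even. None of the 'No' examples do.
No: [10, 7], since 10+7 = 17. No: [9, 10], since 9+10 = 19.

No, No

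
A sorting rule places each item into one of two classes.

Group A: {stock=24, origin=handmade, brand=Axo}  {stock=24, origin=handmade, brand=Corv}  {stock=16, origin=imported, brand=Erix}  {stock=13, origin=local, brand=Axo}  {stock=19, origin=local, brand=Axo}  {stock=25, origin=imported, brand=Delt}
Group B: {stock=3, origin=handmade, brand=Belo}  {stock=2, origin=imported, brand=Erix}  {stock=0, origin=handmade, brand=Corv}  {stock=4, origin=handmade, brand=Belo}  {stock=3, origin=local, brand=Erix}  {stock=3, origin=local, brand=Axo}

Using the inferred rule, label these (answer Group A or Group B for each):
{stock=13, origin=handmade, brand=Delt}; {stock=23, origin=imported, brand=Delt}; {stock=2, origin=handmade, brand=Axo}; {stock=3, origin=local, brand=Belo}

The pattern is that an item is 'Group A' exactly when: stock ≥ 13.

Group A, Group A, Group B, Group B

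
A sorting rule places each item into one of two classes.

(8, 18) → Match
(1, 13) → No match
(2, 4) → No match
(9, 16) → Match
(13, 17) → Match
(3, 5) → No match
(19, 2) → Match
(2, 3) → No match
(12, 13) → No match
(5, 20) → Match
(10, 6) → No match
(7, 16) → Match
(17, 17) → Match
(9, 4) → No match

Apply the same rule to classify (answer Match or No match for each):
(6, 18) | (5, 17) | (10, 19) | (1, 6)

The distinguishing property — max ≥ 16 — holds for all the 'Match' cases and none of the 'No match' cases.
Match: (6, 18), since max 18.
Match: (5, 17), since max 17.
Match: (10, 19), since max 19.
No match: (1, 6), since max 6.

Match, Match, Match, No match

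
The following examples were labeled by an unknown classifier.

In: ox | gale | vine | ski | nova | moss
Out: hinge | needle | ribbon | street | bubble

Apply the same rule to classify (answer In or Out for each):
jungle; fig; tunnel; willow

Out, In, Out, Out

The pattern is that an item is 'In' exactly when: length ≤ 4.
Out: jungle, since length 6. In: fig, since length 3. Out: tunnel, since length 6. Out: willow, since length 6.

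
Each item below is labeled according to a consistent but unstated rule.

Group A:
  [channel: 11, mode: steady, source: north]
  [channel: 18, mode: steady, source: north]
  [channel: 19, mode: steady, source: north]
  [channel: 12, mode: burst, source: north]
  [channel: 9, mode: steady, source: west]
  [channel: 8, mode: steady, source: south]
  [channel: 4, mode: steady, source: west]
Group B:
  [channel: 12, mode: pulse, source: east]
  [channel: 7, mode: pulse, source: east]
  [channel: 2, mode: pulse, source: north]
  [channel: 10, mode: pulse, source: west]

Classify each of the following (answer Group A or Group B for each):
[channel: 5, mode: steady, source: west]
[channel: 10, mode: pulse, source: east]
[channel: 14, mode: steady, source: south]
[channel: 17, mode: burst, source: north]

Group A, Group B, Group A, Group A

A rule that fits every label: mode is not pulse — true of each 'Group A' example, false of each 'Group B' one.
[channel: 5, mode: steady, source: west] — mode is steady, hence Group A.
[channel: 10, mode: pulse, source: east] — mode is pulse, hence Group B.
[channel: 14, mode: steady, source: south] — mode is steady, hence Group A.
[channel: 17, mode: burst, source: north] — mode is burst, hence Group A.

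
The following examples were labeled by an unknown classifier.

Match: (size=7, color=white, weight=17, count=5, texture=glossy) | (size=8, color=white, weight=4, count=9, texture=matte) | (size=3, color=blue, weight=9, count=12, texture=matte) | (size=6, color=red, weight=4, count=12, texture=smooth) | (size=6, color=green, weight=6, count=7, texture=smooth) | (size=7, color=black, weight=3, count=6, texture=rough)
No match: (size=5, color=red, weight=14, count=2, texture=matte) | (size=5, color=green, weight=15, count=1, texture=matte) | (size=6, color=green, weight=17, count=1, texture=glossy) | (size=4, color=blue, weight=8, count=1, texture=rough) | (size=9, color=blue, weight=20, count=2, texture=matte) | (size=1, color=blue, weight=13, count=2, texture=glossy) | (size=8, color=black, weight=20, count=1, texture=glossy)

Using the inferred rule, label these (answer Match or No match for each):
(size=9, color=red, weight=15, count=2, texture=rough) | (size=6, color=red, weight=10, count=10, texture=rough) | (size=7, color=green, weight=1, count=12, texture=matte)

No match, Match, Match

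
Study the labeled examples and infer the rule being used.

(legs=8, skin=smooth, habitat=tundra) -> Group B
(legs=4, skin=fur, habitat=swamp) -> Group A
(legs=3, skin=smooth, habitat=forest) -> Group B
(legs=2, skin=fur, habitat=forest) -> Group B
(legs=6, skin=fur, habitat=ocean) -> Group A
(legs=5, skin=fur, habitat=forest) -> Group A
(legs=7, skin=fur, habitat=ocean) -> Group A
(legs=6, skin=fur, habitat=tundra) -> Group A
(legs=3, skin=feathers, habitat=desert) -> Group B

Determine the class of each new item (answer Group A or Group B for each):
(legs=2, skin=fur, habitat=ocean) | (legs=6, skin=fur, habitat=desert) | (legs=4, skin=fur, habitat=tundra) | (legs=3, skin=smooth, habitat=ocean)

Group B, Group A, Group A, Group B

The distinguishing property — skin is fur AND legs ≥ 3 — holds for all the 'Group A' cases and none of the 'Group B' cases.
(legs=2, skin=fur, habitat=ocean) — skin is fur, legs = 2, hence Group B. (legs=6, skin=fur, habitat=desert) — skin is fur, legs = 6, hence Group A. (legs=4, skin=fur, habitat=tundra) — skin is fur, legs = 4, hence Group A. (legs=3, skin=smooth, habitat=ocean) — skin is smooth, legs = 3, hence Group B.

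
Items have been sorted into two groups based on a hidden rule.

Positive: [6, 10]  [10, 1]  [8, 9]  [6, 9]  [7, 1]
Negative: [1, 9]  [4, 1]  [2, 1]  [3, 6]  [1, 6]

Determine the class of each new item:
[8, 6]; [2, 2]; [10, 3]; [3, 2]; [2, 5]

Positive, Negative, Positive, Negative, Negative

The classifier is using: first ≥ 6.
[8, 6]: first 8 — satisfies this, so Positive.
[2, 2]: first 2 — lacks this property, so Negative.
[10, 3]: first 10 — satisfies this, so Positive.
[3, 2]: first 3 — lacks this property, so Negative.
[2, 5]: first 2 — lacks this property, so Negative.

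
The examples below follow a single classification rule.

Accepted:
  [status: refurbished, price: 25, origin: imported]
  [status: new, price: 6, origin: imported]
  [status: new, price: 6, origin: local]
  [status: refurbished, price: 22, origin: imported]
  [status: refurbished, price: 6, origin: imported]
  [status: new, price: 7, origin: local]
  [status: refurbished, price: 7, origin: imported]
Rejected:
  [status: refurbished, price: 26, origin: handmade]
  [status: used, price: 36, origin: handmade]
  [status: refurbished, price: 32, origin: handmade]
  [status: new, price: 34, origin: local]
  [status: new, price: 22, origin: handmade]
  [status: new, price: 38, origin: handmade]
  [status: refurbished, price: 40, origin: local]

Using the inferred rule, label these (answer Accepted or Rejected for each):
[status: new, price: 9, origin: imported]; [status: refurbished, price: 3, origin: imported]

Accepted, Accepted

One predicate separates the groups cleanly: origin is imported OR price ≤ 7.
[status: new, price: 9, origin: imported]: origin is imported, price = 9, matches → Accepted.
[status: refurbished, price: 3, origin: imported]: origin is imported, price = 3, matches → Accepted.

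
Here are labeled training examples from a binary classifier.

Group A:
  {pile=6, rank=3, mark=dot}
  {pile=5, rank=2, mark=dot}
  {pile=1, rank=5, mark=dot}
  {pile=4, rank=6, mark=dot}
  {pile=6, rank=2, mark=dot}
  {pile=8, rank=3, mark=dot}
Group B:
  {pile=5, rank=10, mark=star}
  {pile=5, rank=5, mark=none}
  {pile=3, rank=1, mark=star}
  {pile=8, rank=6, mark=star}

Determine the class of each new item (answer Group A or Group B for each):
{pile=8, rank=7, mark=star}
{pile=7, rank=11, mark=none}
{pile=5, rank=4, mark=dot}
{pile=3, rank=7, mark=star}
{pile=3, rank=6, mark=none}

Every 'Group A' example satisfies: mark is dot. None of the 'Group B' examples do.
{pile=8, rank=7, mark=star}: Group B (mark is star). {pile=7, rank=11, mark=none}: Group B (mark is none). {pile=5, rank=4, mark=dot}: Group A (mark is dot). {pile=3, rank=7, mark=star}: Group B (mark is star). {pile=3, rank=6, mark=none}: Group B (mark is none).

Group B, Group B, Group A, Group B, Group B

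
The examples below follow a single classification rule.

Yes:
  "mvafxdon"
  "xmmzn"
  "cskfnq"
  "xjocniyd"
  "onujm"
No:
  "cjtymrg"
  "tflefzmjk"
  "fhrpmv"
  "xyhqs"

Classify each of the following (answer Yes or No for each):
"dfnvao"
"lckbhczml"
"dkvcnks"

Yes, No, Yes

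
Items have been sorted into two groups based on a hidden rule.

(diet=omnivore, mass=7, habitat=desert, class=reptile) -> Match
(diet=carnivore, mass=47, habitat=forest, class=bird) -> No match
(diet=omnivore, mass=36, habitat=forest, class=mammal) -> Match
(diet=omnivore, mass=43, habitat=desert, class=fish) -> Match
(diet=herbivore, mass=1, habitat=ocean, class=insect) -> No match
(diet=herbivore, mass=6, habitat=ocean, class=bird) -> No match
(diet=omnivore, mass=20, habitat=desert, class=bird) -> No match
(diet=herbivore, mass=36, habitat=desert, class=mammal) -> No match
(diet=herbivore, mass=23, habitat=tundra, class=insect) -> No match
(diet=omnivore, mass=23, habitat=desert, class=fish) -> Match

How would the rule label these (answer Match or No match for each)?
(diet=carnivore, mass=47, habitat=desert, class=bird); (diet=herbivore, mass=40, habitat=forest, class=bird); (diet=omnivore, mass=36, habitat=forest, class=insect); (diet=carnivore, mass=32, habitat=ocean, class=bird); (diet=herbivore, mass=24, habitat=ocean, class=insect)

No match, No match, Match, No match, No match

A rule that fits every label: diet is omnivore AND mass ≠ 20 — true of each 'Match' example, false of each 'No match' one.
No match: (diet=carnivore, mass=47, habitat=desert, class=bird), since diet is carnivore, mass = 47.
No match: (diet=herbivore, mass=40, habitat=forest, class=bird), since diet is herbivore, mass = 40.
Match: (diet=omnivore, mass=36, habitat=forest, class=insect), since diet is omnivore, mass = 36.
No match: (diet=carnivore, mass=32, habitat=ocean, class=bird), since diet is carnivore, mass = 32.
No match: (diet=herbivore, mass=24, habitat=ocean, class=insect), since diet is herbivore, mass = 24.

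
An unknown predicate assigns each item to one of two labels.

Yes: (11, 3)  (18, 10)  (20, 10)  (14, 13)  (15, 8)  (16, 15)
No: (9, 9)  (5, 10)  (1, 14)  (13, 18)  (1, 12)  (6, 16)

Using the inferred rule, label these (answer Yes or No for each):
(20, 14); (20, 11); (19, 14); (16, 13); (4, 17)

The common property of the 'Yes' items is: first > second. No 'No' item has it.

Yes, Yes, Yes, Yes, No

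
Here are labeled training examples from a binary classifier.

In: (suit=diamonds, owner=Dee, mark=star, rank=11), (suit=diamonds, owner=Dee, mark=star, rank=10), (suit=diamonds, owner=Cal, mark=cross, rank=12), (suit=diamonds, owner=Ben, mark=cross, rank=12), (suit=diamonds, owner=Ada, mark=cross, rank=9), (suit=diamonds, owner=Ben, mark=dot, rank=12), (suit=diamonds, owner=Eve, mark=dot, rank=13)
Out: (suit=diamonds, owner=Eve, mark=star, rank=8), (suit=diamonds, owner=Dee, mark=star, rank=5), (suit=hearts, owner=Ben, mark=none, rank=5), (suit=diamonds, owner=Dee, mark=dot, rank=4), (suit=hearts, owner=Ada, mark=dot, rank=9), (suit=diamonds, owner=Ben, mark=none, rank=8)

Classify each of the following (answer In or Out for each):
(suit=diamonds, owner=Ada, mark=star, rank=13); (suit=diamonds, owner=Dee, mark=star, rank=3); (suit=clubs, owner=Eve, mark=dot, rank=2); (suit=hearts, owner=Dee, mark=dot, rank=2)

In, Out, Out, Out

All 'In' examples share one property — suit is diamonds AND rank ≥ 9 — and every 'Out' example lacks it.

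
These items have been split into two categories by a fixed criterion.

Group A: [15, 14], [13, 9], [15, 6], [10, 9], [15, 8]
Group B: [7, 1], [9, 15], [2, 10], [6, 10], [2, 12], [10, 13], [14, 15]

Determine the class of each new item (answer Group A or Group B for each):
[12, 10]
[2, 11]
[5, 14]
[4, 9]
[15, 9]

Group A, Group B, Group B, Group B, Group A

The rule appears to be: first > second AND sum ≥ 12.
[12, 10]: Group A (12 > 10, 12+10 = 22). [2, 11]: Group B (2 < 11, 2+11 = 13). [5, 14]: Group B (5 < 14, 5+14 = 19). [4, 9]: Group B (4 < 9, 4+9 = 13). [15, 9]: Group A (15 > 9, 15+9 = 24).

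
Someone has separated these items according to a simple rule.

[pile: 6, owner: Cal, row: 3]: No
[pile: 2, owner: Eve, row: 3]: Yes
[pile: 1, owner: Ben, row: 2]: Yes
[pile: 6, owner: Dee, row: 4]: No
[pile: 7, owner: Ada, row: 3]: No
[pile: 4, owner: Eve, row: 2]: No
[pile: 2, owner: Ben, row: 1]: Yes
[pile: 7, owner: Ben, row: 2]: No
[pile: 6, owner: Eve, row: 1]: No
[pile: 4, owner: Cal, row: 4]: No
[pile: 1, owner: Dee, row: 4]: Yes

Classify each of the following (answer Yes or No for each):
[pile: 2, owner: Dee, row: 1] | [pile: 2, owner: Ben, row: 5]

Yes, Yes

All 'Yes' examples share one property — pile ≤ 2 — and every 'No' example lacks it.
[pile: 2, owner: Dee, row: 1]: Yes (pile = 2).
[pile: 2, owner: Ben, row: 5]: Yes (pile = 2).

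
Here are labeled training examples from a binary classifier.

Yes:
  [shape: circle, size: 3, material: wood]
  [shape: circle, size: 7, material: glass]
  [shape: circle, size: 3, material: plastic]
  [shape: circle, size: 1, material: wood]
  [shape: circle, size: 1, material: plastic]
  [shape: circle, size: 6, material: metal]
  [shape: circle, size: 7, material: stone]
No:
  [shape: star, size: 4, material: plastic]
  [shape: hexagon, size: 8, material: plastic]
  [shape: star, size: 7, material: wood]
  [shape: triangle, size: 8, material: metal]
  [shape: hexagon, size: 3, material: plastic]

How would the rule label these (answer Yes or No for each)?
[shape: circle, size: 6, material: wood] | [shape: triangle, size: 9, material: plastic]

Yes, No

Looking at the examples, the only property every 'Yes' case has and every 'No' case lacks is: shape is circle.
Yes: [shape: circle, size: 6, material: wood], since shape is circle. No: [shape: triangle, size: 9, material: plastic], since shape is triangle.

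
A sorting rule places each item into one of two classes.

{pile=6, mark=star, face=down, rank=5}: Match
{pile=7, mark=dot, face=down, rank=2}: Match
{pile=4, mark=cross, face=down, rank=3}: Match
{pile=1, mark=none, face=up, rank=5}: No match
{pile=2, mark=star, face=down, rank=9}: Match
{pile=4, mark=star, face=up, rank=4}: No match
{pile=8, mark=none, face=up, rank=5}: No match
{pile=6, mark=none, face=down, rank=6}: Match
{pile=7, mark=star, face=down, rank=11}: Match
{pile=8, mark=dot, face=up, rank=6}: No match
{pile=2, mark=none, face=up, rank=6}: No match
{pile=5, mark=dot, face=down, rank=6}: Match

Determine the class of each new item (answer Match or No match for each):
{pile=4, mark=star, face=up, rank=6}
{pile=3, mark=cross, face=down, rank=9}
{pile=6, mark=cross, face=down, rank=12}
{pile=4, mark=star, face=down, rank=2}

'Match' ⟺ face is down.
{pile=4, mark=star, face=up, rank=6}: face is up, does not fit → No match. {pile=3, mark=cross, face=down, rank=9}: face is down, meets the rule → Match. {pile=6, mark=cross, face=down, rank=12}: face is down, meets the rule → Match. {pile=4, mark=star, face=down, rank=2}: face is down, meets the rule → Match.

No match, Match, Match, Match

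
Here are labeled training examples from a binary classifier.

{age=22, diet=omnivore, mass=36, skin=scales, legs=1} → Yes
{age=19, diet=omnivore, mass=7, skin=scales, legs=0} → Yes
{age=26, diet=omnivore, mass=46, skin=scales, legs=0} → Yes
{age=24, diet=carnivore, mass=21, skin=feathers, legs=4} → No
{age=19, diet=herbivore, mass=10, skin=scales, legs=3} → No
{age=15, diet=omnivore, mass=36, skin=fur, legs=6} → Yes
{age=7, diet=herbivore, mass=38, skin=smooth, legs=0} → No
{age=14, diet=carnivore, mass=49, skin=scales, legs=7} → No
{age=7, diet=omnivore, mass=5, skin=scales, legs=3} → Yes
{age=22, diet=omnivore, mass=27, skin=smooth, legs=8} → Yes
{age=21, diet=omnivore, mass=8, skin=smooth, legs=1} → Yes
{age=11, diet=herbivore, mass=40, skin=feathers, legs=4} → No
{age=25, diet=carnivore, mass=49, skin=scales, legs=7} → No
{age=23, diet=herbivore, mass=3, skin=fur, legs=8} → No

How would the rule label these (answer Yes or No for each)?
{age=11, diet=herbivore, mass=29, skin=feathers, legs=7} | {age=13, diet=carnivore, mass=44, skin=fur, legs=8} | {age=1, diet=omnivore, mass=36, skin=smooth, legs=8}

Every 'Yes' example satisfies: diet is omnivore. None of the 'No' examples do.
No: {age=11, diet=herbivore, mass=29, skin=feathers, legs=7}, since diet is herbivore.
No: {age=13, diet=carnivore, mass=44, skin=fur, legs=8}, since diet is carnivore.
Yes: {age=1, diet=omnivore, mass=36, skin=smooth, legs=8}, since diet is omnivore.

No, No, Yes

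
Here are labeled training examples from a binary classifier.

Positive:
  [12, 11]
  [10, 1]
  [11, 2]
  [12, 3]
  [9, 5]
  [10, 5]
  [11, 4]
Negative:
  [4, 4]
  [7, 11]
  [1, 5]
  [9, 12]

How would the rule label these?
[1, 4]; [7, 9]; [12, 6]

Negative, Negative, Positive

The common property of the 'Positive' items is: first > second. No 'Negative' item has it.
[1, 4]: 1 < 4, does not fit → Negative. [7, 9]: 7 < 9, does not fit → Negative. [12, 6]: 12 > 6, qualifies → Positive.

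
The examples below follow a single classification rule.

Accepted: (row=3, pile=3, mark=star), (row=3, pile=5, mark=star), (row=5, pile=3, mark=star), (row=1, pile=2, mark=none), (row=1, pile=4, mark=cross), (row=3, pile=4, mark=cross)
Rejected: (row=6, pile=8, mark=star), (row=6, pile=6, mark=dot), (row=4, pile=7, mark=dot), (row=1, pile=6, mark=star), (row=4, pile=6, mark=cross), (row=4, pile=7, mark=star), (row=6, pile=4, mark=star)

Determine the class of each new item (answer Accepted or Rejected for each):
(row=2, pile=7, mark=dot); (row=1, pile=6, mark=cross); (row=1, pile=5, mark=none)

The pattern is that an item is 'Accepted' exactly when: pile ≤ 5 AND row ≤ 5.
(row=2, pile=7, mark=dot): pile = 7, row = 2, does not pass → Rejected.
(row=1, pile=6, mark=cross): pile = 6, row = 1, does not pass → Rejected.
(row=1, pile=5, mark=none): pile = 5, row = 1, meets the rule → Accepted.

Rejected, Rejected, Accepted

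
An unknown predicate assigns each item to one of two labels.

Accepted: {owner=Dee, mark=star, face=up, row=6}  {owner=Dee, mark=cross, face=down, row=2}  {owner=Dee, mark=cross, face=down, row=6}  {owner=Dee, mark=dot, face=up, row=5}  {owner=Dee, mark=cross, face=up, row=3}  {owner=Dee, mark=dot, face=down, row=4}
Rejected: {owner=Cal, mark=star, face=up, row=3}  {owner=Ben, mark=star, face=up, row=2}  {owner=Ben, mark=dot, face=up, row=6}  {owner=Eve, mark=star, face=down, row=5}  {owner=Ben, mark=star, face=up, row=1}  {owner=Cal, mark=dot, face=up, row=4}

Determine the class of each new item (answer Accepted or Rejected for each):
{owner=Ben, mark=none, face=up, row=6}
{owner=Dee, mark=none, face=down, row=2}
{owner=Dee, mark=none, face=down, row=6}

Rejected, Accepted, Accepted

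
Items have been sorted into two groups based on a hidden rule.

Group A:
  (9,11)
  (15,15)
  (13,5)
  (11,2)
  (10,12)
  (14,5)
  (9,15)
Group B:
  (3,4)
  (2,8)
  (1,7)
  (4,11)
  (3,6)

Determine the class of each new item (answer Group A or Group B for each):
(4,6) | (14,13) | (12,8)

Group B, Group A, Group A

The pattern is that an item is 'Group A' exactly when: first ≥ 5.
(4,6): first 4 — does not fit, so Group B.
(14,13): first 14 — passes, so Group A.
(12,8): first 12 — passes, so Group A.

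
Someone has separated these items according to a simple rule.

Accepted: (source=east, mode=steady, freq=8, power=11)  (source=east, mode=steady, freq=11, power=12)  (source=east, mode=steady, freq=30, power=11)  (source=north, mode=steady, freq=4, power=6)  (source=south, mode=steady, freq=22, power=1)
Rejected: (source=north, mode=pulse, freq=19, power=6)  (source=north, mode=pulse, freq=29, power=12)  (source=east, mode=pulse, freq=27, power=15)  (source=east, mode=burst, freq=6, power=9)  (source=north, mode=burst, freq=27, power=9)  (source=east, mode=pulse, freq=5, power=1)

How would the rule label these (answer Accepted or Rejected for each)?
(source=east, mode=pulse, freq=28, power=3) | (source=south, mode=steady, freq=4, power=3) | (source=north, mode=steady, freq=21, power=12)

Rejected, Accepted, Accepted

'Accepted' ⟺ mode is steady.
(source=east, mode=pulse, freq=28, power=3) → mode is pulse → Rejected.
(source=south, mode=steady, freq=4, power=3) → mode is steady → Accepted.
(source=north, mode=steady, freq=21, power=12) → mode is steady → Accepted.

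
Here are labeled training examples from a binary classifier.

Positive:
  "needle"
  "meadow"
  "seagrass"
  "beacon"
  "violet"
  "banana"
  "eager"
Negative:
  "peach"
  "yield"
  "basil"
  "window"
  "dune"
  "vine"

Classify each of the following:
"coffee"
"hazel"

A rule that fits every label: has ≥ 3 vowels — true of each 'Positive' example, false of each 'Negative' one.
Positive: "coffee", since 3 vowels. Negative: "hazel", since 2 vowels.

Positive, Negative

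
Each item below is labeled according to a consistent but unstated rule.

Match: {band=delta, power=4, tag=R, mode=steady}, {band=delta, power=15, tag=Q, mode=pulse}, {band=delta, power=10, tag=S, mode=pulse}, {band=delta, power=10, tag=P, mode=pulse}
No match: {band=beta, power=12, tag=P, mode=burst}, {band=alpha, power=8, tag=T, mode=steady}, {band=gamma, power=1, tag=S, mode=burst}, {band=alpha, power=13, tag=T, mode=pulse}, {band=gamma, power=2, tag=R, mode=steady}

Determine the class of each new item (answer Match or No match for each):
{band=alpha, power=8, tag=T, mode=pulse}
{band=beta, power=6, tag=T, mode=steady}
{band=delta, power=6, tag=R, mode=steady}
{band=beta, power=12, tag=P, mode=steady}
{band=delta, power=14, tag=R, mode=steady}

No match, No match, Match, No match, Match

All 'Match' examples share one property — band is delta — and every 'No match' example lacks it.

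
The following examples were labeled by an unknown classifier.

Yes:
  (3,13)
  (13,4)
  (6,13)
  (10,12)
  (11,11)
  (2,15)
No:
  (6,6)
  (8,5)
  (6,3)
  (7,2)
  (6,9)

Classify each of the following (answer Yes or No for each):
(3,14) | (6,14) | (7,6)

Yes, Yes, No

Rule: sum ≥ 16. This holds for each 'Yes' example and fails for each 'No' one.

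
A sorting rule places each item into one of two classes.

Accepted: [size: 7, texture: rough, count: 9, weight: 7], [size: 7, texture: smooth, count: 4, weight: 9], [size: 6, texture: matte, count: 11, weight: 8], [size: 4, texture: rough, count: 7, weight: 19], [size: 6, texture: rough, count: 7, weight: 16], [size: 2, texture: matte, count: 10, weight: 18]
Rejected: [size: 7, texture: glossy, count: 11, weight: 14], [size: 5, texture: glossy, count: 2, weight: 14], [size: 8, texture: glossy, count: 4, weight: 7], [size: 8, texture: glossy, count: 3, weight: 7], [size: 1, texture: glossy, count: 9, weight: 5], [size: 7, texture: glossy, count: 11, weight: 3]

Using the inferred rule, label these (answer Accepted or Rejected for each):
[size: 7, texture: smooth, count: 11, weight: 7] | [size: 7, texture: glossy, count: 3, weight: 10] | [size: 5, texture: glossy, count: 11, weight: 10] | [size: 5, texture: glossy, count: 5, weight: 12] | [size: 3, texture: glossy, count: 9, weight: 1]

Accepted, Rejected, Rejected, Rejected, Rejected

Rule: texture is not glossy. This holds for each 'Accepted' example and fails for each 'Rejected' one.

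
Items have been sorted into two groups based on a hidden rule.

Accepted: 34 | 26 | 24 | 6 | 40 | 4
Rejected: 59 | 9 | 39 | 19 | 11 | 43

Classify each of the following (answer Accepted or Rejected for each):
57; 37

Rejected, Rejected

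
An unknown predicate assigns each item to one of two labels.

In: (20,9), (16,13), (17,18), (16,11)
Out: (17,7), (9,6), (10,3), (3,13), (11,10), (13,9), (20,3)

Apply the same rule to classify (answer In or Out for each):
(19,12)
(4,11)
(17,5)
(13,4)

In, Out, Out, Out

The classifier is using: sum ≥ 27.
(19,12): In (19+12 = 31).
(4,11): Out (4+11 = 15).
(17,5): Out (17+5 = 22).
(13,4): Out (13+4 = 17).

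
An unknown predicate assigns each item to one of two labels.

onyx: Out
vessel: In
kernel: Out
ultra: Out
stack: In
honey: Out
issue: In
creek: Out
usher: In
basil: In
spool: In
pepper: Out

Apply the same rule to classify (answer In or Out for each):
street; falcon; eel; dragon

In, Out, Out, Out

The simplest hypothesis consistent with all the labels is: contains 's'.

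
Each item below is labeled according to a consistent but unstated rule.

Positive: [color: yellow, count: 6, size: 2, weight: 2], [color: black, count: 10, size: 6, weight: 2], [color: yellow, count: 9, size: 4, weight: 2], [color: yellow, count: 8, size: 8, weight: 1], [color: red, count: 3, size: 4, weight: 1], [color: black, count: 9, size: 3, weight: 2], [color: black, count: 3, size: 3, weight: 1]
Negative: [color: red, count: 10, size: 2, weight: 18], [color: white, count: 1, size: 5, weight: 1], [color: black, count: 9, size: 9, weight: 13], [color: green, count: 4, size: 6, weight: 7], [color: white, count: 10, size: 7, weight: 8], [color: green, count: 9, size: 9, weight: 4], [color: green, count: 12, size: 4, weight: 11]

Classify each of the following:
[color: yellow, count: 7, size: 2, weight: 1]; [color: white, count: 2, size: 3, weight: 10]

Positive, Negative

The common property of the 'Positive' items is: weight ≤ 2 AND count ≥ 3. No 'Negative' item has it.
[color: yellow, count: 7, size: 2, weight: 1] — weight = 1, count = 7, hence Positive.
[color: white, count: 2, size: 3, weight: 10] — weight = 10, count = 2, hence Negative.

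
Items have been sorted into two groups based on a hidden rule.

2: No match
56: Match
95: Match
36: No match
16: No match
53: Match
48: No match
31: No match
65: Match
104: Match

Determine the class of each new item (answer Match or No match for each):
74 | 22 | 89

The rule appears to be: at least 53.
74 — 74 ≥ 53, hence Match. 22 — 22 < 53, hence No match. 89 — 89 ≥ 53, hence Match.

Match, No match, Match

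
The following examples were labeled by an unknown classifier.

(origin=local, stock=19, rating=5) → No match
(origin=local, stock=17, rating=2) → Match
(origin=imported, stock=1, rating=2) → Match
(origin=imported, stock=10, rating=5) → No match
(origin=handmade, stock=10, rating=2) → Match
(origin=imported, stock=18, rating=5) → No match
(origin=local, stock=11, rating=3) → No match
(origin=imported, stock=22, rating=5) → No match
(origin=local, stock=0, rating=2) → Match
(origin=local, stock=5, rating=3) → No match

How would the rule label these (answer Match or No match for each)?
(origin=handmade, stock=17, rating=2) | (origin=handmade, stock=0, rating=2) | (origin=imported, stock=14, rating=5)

The pattern is that an item is 'Match' exactly when: rating = 2.
(origin=handmade, stock=17, rating=2) → rating = 2 → Match. (origin=handmade, stock=0, rating=2) → rating = 2 → Match. (origin=imported, stock=14, rating=5) → rating = 5 → No match.

Match, Match, No match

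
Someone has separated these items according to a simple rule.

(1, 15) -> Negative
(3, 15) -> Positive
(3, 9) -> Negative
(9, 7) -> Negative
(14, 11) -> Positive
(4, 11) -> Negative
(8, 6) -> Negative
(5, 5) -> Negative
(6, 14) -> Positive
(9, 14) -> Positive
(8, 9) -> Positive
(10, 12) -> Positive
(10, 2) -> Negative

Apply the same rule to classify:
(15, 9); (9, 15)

Positive, Positive

Rule: sum ≥ 17. This holds for each 'Positive' example and fails for each 'Negative' one.
(15, 9): 15+9 = 24 — passes, so Positive. (9, 15): 9+15 = 24 — passes, so Positive.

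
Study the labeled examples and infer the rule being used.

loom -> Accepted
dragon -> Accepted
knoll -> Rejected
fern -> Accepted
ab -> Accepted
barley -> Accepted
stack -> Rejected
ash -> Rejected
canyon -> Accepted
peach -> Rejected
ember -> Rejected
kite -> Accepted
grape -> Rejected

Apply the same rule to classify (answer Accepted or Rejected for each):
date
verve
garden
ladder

Accepted, Rejected, Accepted, Accepted

Comparing the two groups points to one rule — even length.
date: Accepted (length 4).
verve: Rejected (length 5).
garden: Accepted (length 6).
ladder: Accepted (length 6).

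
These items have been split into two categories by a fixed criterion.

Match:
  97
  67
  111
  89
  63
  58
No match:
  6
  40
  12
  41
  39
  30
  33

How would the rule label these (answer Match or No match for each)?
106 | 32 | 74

Match, No match, Match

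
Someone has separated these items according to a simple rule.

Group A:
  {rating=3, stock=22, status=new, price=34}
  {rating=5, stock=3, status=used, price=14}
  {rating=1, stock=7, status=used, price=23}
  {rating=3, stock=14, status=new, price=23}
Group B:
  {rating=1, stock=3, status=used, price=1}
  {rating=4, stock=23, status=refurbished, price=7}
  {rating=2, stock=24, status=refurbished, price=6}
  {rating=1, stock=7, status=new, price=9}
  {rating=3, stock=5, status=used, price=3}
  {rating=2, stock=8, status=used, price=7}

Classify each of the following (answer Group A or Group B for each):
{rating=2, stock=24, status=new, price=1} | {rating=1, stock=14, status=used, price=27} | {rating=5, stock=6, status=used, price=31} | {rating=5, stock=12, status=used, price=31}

A rule that fits every label: price ≥ 14 — true of each 'Group A' example, false of each 'Group B' one.
{rating=2, stock=24, status=new, price=1}: price = 1 — does not fit, so Group B. {rating=1, stock=14, status=used, price=27}: price = 27 — passes, so Group A. {rating=5, stock=6, status=used, price=31}: price = 31 — passes, so Group A. {rating=5, stock=12, status=used, price=31}: price = 31 — passes, so Group A.

Group B, Group A, Group A, Group A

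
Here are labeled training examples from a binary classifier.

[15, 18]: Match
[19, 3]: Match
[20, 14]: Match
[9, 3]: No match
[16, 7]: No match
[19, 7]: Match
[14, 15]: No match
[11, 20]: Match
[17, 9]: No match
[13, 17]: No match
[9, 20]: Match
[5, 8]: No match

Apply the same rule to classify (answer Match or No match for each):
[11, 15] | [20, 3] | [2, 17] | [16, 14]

The distinguishing property — max ≥ 18 — holds for all the 'Match' cases and none of the 'No match' cases.
[11, 15] — max 15, hence No match.
[20, 3] — max 20, hence Match.
[2, 17] — max 17, hence No match.
[16, 14] — max 16, hence No match.

No match, Match, No match, No match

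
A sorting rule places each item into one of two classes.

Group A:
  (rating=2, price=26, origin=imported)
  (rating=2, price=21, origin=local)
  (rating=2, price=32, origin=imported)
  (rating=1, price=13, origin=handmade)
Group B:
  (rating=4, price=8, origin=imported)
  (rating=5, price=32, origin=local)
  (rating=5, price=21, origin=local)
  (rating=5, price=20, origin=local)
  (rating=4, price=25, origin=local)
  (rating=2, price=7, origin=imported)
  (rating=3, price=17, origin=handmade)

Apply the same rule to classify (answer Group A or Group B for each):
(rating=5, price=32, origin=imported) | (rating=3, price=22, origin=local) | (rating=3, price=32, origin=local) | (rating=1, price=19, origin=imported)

Group B, Group B, Group B, Group A

The distinguishing property — rating ≤ 2 AND price ≥ 8 — holds for all the 'Group A' cases and none of the 'Group B' cases.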